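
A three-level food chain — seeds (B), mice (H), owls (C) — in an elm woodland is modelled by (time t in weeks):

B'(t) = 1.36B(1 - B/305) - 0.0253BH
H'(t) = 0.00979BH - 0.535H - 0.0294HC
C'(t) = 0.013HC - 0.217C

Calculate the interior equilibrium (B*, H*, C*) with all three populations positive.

From dC/dt = 0: 0.013H* = 0.217, so H* = 16.7.
From dB/dt = 0: 1.36(1 - B*/305) = 0.0253·16.7, giving B* = 305·(1 - 0.311) = 210.
From dH/dt = 0: 0.00979·210 - 0.535 = 0.0294C*, so C* = 1.52/0.0294 = 51.8.

B* ≈ 210, H* ≈ 16.7, C* ≈ 51.8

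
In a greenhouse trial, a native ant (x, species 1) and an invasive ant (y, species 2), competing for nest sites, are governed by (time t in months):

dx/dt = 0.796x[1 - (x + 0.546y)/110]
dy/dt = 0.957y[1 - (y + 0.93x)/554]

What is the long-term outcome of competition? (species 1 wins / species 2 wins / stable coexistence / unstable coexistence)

Compare the nullcline intercepts: K1/α12 = 110/0.546 = 201 < K2 = 554; K2/α21 = 554/0.93 = 596 > K1 = 110.
Since the inequalities point opposite ways, species 2 can invade but species 1 cannot.

species 2 excludes species 1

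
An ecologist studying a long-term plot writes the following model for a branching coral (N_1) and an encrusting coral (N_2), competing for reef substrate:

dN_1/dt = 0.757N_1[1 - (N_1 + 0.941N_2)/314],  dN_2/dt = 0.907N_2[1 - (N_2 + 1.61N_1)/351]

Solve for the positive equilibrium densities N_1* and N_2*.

N_1* ≈ 31.6, N_2* ≈ 300

Setting both brackets to zero gives the nullclines N_1 + 0.941N_2 = 314 and 1.61N_1 + N_2 = 351.
Substituting N_2 = 351 - 1.61N_1 into the first: N_1(1 - 0.941·1.61) = 314 - 0.941·351.
So N_1* = -16.3/-0.515 = 31.6, and then N_2* = 351 - 1.61·31.6 = 300.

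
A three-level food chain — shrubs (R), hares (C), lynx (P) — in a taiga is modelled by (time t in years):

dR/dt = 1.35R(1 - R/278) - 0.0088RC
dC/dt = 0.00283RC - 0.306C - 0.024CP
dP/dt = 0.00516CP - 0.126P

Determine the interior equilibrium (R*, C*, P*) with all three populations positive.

R* ≈ 234, C* ≈ 24.4, P* ≈ 14.8

From dP/dt = 0: 0.00516C* = 0.126, so C* = 24.4.
From dR/dt = 0: 1.35(1 - R*/278) = 0.0088·24.4, giving R* = 278·(1 - 0.159) = 234.
From dC/dt = 0: 0.00283·234 - 0.306 = 0.024P*, so P* = 0.356/0.024 = 14.8.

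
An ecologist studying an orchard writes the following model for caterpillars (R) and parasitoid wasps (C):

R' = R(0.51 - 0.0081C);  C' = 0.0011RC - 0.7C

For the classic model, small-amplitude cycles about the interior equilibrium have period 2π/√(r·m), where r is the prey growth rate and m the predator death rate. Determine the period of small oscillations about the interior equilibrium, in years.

Here r = 0.51 and m = 0.7, so r·m = 0.357.
ω = √0.357 = 0.597 per year, hence T = 2π/ω ≈ 10.5 years.

T ≈ 10.5 years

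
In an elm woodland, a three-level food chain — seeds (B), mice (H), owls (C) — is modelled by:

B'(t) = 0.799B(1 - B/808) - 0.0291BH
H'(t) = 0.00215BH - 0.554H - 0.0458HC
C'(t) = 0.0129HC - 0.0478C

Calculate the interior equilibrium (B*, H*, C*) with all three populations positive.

B* ≈ 699, H* ≈ 3.71, C* ≈ 20.7

From dC/dt = 0: 0.0129H* = 0.0478, so H* = 3.71.
From dB/dt = 0: 0.799(1 - B*/808) = 0.0291·3.71, giving B* = 808·(1 - 0.135) = 699.
From dH/dt = 0: 0.00215·699 - 0.554 = 0.0458C*, so C* = 0.949/0.0458 = 20.7.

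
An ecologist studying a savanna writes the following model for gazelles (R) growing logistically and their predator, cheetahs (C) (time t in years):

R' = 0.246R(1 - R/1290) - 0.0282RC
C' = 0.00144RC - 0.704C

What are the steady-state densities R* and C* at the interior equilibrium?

From dC/dt = 0 with C > 0: 0.00144R* = 0.704, so R* = 489.
Substitute into dR/dt = 0: 0.246(1 - 489/1290) = 0.0282C*.
The bracket is 0.621, giving C* = 0.153/0.0282 = 5.42.

R* ≈ 489, C* ≈ 5.42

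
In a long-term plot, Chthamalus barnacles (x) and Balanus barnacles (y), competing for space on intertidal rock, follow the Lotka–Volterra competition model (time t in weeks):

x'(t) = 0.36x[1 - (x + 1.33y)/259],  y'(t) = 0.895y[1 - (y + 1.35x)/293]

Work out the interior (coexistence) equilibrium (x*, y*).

x* ≈ 164, y* ≈ 71.2

Setting both brackets to zero gives the nullclines x + 1.33y = 259 and 1.35x + y = 293.
Substituting y = 293 - 1.35x into the first: x(1 - 1.33·1.35) = 259 - 1.33·293.
So x* = -131/-0.796 = 164, and then y* = 293 - 1.35·164 = 71.2.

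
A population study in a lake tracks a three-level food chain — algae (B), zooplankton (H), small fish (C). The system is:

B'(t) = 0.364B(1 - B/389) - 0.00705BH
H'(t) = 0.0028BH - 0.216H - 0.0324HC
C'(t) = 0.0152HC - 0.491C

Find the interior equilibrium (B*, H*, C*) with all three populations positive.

From dC/dt = 0: 0.0152H* = 0.491, so H* = 32.3.
From dB/dt = 0: 0.364(1 - B*/389) = 0.00705·32.3, giving B* = 389·(1 - 0.626) = 146.
From dH/dt = 0: 0.0028·146 - 0.216 = 0.0324C*, so C* = 0.192/0.0324 = 5.92.

B* ≈ 146, H* ≈ 32.3, C* ≈ 5.92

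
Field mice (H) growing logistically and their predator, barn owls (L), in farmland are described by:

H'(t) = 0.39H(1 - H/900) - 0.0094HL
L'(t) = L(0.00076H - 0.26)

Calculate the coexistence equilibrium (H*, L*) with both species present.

From dL/dt = 0 with L > 0: 0.00076H* = 0.26, so H* = 342.
Substitute into dH/dt = 0: 0.39(1 - 342/900) = 0.0094L*.
The bracket is 0.62, giving L* = 0.242/0.0094 = 25.7.

H* ≈ 342, L* ≈ 25.7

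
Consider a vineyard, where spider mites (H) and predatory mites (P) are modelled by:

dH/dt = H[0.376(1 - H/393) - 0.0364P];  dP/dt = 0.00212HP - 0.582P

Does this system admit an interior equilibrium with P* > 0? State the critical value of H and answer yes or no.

The predator equation gives dP/dt > 0 only when H > 0.582/0.00212 = 275.
Without the predator, H → K = 393. Since 393 > 275, the predator can invade and persist.

Threshold H = 275; K > 275, so yes, the predator persists.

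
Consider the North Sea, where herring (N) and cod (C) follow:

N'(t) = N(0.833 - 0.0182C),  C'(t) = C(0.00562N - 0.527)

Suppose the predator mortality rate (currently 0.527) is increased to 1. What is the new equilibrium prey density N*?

N* ≈ 178

At the interior fixed point, setting dC/dt = 0 with C > 0 fixes N* = (predator death rate)/(NC coefficient) — independent of the other coefficients.
With the change, N* = 1/0.00562 = 178; it rises from 93.8.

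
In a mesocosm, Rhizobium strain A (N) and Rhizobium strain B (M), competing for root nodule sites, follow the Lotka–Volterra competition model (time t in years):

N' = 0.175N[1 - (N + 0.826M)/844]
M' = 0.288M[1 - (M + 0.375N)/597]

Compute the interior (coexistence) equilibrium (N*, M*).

N* ≈ 508, M* ≈ 406

Setting both brackets to zero gives the nullclines N + 0.826M = 844 and 0.375N + M = 597.
Substituting M = 597 - 0.375N into the first: N(1 - 0.826·0.375) = 844 - 0.826·597.
So N* = 351/0.69 = 508, and then M* = 597 - 0.375·508 = 406.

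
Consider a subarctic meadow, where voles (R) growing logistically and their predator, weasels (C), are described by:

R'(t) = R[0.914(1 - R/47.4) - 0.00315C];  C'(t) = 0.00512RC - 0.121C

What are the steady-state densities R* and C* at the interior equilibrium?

From dC/dt = 0 with C > 0: 0.00512R* = 0.121, so R* = 23.6.
Substitute into dR/dt = 0: 0.914(1 - 23.6/47.4) = 0.00315C*.
The bracket is 0.501, giving C* = 0.458/0.00315 = 145.

R* ≈ 23.6, C* ≈ 145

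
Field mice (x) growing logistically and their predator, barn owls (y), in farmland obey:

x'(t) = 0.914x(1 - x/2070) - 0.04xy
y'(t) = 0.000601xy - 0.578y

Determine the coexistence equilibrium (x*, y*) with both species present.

x* ≈ 962, y* ≈ 12.2

From dy/dt = 0 with y > 0: 0.000601x* = 0.578, so x* = 962.
Substitute into dx/dt = 0: 0.914(1 - 962/2070) = 0.04y*.
The bracket is 0.535, giving y* = 0.489/0.04 = 12.2.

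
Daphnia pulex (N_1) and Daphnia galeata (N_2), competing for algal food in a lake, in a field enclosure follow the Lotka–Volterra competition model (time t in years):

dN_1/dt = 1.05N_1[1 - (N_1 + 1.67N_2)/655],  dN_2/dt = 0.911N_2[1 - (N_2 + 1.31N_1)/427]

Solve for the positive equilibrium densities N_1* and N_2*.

N_1* ≈ 48.9, N_2* ≈ 363

Setting both brackets to zero gives the nullclines N_1 + 1.67N_2 = 655 and 1.31N_1 + N_2 = 427.
Substituting N_2 = 427 - 1.31N_1 into the first: N_1(1 - 1.67·1.31) = 655 - 1.67·427.
So N_1* = -58.1/-1.19 = 48.9, and then N_2* = 427 - 1.31·48.9 = 363.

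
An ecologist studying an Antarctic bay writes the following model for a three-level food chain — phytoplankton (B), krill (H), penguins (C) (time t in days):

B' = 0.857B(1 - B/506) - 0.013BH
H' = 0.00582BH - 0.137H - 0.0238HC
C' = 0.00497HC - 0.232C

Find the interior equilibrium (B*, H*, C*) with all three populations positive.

B* ≈ 148, H* ≈ 46.7, C* ≈ 30.4

From dC/dt = 0: 0.00497H* = 0.232, so H* = 46.7.
From dB/dt = 0: 0.857(1 - B*/506) = 0.013·46.7, giving B* = 506·(1 - 0.708) = 148.
From dH/dt = 0: 0.00582·148 - 0.137 = 0.0238C*, so C* = 0.723/0.0238 = 30.4.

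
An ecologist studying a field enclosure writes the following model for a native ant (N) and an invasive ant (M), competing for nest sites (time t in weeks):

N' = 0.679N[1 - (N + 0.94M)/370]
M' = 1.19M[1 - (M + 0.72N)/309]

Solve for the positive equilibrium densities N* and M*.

Setting both brackets to zero gives the nullclines N + 0.94M = 370 and 0.72N + M = 309.
Substituting M = 309 - 0.72N into the first: N(1 - 0.94·0.72) = 370 - 0.94·309.
So N* = 79.5/0.323 = 246, and then M* = 309 - 0.72·246 = 132.

N* ≈ 246, M* ≈ 132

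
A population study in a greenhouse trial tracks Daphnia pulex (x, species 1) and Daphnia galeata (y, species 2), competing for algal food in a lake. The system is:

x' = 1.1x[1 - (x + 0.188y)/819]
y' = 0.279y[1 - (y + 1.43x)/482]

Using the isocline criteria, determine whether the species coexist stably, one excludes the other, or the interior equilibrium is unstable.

Compare the nullcline intercepts: K1/α12 = 819/0.188 = 4360 > K2 = 482; K2/α21 = 482/1.43 = 337 < K1 = 819.
Since the inequalities point opposite ways, species 1 can invade but species 2 cannot.

species 1 excludes species 2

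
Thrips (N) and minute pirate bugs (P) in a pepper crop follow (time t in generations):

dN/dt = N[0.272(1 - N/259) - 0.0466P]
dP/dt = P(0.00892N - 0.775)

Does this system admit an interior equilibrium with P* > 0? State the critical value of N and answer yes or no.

The predator equation gives dP/dt > 0 only when N > 0.775/0.00892 = 86.9.
Without the predator, N → K = 259. Since 259 > 86.9, the predator can invade and persist.

Threshold N = 86.9; K > 86.9, so yes, the predator persists.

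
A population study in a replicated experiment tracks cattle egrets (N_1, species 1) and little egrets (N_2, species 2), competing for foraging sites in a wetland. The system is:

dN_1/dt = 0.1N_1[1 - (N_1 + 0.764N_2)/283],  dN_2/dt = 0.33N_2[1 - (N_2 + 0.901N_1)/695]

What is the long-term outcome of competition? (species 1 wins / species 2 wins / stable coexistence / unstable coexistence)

Compare the nullcline intercepts: K1/α12 = 283/0.764 = 370 < K2 = 695; K2/α21 = 695/0.901 = 771 > K1 = 283.
Since the inequalities point opposite ways, species 2 can invade but species 1 cannot.

species 2 excludes species 1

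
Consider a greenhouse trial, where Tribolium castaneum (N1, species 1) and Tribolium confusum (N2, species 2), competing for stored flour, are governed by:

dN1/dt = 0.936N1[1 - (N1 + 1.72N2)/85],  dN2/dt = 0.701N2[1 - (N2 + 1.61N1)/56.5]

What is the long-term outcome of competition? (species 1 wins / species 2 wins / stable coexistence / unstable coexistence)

Compare the nullcline intercepts: K1/α12 = 85/1.72 = 49.4 < K2 = 56.5; K2/α21 = 56.5/1.61 = 35.1 < K1 = 85.
Since both are reversed, neither can invade when rare; the interior point is a saddle.

unstable coexistence (outcome depends on initial conditions)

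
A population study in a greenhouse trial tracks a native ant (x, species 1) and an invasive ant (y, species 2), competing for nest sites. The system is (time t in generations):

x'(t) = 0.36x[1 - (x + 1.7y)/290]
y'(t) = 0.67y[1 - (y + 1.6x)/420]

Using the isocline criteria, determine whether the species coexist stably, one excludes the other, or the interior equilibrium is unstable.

unstable coexistence (outcome depends on initial conditions)

Compare the nullcline intercepts: K1/α12 = 290/1.7 = 171 < K2 = 420; K2/α21 = 420/1.6 = 262 < K1 = 290.
Since both are reversed, neither can invade when rare; the interior point is a saddle.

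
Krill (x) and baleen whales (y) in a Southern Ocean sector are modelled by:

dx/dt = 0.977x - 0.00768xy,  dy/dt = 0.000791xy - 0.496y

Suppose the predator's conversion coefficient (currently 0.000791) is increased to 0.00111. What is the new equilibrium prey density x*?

x* ≈ 447

At the interior fixed point, setting dy/dt = 0 with y > 0 fixes x* = (predator death rate)/(xy coefficient) — independent of the other coefficients.
With the change, x* = 0.496/0.00111 = 447; it falls from 627.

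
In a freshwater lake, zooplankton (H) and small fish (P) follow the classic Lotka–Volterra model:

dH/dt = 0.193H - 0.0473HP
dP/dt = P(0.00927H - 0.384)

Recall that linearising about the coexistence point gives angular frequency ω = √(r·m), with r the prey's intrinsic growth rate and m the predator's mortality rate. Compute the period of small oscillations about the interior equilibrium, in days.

Here r = 0.193 and m = 0.384, so r·m = 0.0741.
ω = √0.0741 = 0.272 per day, hence T = 2π/ω ≈ 23.1 days.

T ≈ 23.1 days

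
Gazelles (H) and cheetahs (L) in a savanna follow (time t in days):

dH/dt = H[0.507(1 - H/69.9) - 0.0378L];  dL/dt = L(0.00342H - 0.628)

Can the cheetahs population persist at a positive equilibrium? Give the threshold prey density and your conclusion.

The predator equation gives dL/dt > 0 only when H > 0.628/0.00342 = 184.
Without the predator, H → K = 69.9. Since 69.9 < 184, the predator cannot invade.

Threshold H = 184; K < 184, so no, the predator goes extinct.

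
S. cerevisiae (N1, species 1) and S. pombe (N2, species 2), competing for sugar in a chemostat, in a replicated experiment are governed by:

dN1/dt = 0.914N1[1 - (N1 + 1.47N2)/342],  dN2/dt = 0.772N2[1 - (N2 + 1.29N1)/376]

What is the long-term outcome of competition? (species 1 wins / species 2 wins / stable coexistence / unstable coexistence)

unstable coexistence (outcome depends on initial conditions)

Compare the nullcline intercepts: K1/α12 = 342/1.47 = 233 < K2 = 376; K2/α21 = 376/1.29 = 291 < K1 = 342.
Since both are reversed, neither can invade when rare; the interior point is a saddle.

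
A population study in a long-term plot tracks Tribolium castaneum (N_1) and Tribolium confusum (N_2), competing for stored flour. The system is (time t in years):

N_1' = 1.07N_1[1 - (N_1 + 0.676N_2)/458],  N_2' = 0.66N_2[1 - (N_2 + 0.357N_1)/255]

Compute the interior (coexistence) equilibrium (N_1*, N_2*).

Setting both brackets to zero gives the nullclines N_1 + 0.676N_2 = 458 and 0.357N_1 + N_2 = 255.
Substituting N_2 = 255 - 0.357N_1 into the first: N_1(1 - 0.676·0.357) = 458 - 0.676·255.
So N_1* = 286/0.759 = 376, and then N_2* = 255 - 0.357·376 = 121.

N_1* ≈ 376, N_2* ≈ 121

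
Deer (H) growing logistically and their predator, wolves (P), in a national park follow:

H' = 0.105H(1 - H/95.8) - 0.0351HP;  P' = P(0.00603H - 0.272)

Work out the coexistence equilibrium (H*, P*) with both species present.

H* ≈ 45.1, P* ≈ 1.58

From dP/dt = 0 with P > 0: 0.00603H* = 0.272, so H* = 45.1.
Substitute into dH/dt = 0: 0.105(1 - 45.1/95.8) = 0.0351P*.
The bracket is 0.529, giving P* = 0.0556/0.0351 = 1.58.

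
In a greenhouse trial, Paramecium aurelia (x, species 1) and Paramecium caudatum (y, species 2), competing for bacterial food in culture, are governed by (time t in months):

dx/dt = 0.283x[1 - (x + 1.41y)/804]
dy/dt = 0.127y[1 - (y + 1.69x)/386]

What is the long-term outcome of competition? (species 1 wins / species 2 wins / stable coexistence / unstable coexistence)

species 1 excludes species 2

Compare the nullcline intercepts: K1/α12 = 804/1.41 = 570 > K2 = 386; K2/α21 = 386/1.69 = 228 < K1 = 804.
Since the inequalities point opposite ways, species 1 can invade but species 2 cannot.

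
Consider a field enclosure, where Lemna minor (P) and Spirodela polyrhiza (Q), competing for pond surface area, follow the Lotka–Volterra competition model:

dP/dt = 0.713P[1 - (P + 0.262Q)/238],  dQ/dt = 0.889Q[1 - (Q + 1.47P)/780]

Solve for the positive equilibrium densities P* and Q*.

Setting both brackets to zero gives the nullclines P + 0.262Q = 238 and 1.47P + Q = 780.
Substituting Q = 780 - 1.47P into the first: P(1 - 0.262·1.47) = 238 - 0.262·780.
So P* = 33.6/0.615 = 54.7, and then Q* = 780 - 1.47·54.7 = 700.

P* ≈ 54.7, Q* ≈ 700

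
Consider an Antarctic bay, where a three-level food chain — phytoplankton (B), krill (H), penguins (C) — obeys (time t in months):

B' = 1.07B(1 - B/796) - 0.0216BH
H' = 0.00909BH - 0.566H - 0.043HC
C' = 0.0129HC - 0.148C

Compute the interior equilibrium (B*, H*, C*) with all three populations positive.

From dC/dt = 0: 0.0129H* = 0.148, so H* = 11.5.
From dB/dt = 0: 1.07(1 - B*/796) = 0.0216·11.5, giving B* = 796·(1 - 0.232) = 612.
From dH/dt = 0: 0.00909·612 - 0.566 = 0.043C*, so C* = 4.99/0.043 = 116.

B* ≈ 612, H* ≈ 11.5, C* ≈ 116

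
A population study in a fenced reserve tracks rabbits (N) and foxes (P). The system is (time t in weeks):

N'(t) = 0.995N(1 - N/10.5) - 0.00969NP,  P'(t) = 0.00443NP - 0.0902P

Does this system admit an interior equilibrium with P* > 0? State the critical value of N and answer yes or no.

The predator equation gives dP/dt > 0 only when N > 0.0902/0.00443 = 20.4.
Without the predator, N → K = 10.5. Since 10.5 < 20.4, the predator cannot invade.

Threshold N = 20.4; K < 20.4, so no, the predator goes extinct.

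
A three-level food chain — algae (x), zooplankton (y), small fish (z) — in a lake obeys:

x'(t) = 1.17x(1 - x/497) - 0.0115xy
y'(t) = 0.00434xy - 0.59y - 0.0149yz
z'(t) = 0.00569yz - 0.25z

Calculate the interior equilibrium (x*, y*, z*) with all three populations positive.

x* ≈ 282, y* ≈ 43.9, z* ≈ 42.6

From dz/dt = 0: 0.00569y* = 0.25, so y* = 43.9.
From dx/dt = 0: 1.17(1 - x*/497) = 0.0115·43.9, giving x* = 497·(1 - 0.432) = 282.
From dy/dt = 0: 0.00434·282 - 0.59 = 0.0149z*, so z* = 0.635/0.0149 = 42.6.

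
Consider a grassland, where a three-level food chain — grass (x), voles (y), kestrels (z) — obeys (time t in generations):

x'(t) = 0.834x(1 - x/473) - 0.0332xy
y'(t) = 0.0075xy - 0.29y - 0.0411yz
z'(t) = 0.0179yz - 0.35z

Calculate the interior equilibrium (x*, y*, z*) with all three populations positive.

x* ≈ 105, y* ≈ 19.6, z* ≈ 12.1

From dz/dt = 0: 0.0179y* = 0.35, so y* = 19.6.
From dx/dt = 0: 0.834(1 - x*/473) = 0.0332·19.6, giving x* = 473·(1 - 0.778) = 105.
From dy/dt = 0: 0.0075·105 - 0.29 = 0.0411z*, so z* = 0.496/0.0411 = 12.1.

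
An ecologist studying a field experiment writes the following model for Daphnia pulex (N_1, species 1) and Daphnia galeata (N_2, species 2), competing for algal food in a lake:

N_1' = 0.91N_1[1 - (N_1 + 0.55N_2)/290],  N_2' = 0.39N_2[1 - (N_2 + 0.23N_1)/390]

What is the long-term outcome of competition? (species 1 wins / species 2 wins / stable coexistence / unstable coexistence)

Compare the nullcline intercepts: K1/α12 = 290/0.55 = 527 > K2 = 390; K2/α21 = 390/0.23 = 1700 > K1 = 290.
Since both inequalities hold, each species can invade when rare, so the interior equilibrium is stable.

stable coexistence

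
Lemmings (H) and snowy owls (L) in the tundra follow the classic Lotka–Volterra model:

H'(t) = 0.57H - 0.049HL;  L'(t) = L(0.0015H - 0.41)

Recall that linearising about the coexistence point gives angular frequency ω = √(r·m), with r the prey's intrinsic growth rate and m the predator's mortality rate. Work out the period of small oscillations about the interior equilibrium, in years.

Here r = 0.57 and m = 0.41, so r·m = 0.234.
ω = √0.234 = 0.483 per year, hence T = 2π/ω ≈ 13 years.

T ≈ 13 years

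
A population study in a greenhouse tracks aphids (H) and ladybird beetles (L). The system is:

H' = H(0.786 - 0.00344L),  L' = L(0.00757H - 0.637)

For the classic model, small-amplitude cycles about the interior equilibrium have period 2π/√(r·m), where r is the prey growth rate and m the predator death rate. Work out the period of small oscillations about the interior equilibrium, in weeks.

Here r = 0.786 and m = 0.637, so r·m = 0.501.
ω = √0.501 = 0.708 per week, hence T = 2π/ω ≈ 8.88 weeks.

T ≈ 8.88 weeks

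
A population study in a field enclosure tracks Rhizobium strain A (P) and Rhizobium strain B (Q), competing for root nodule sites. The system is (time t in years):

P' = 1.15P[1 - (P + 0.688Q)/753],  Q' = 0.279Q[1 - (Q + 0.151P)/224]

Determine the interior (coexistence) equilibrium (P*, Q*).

Setting both brackets to zero gives the nullclines P + 0.688Q = 753 and 0.151P + Q = 224.
Substituting Q = 224 - 0.151P into the first: P(1 - 0.688·0.151) = 753 - 0.688·224.
So P* = 599/0.896 = 668, and then Q* = 224 - 0.151·668 = 123.

P* ≈ 668, Q* ≈ 123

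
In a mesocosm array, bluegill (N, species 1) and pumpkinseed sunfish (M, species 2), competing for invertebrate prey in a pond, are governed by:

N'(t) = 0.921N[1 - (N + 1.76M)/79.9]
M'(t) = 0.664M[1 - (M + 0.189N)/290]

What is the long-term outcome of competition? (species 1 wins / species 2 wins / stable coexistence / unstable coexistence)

species 2 excludes species 1

Compare the nullcline intercepts: K1/α12 = 79.9/1.76 = 45.4 < K2 = 290; K2/α21 = 290/0.189 = 1530 > K1 = 79.9.
Since the inequalities point opposite ways, species 2 can invade but species 1 cannot.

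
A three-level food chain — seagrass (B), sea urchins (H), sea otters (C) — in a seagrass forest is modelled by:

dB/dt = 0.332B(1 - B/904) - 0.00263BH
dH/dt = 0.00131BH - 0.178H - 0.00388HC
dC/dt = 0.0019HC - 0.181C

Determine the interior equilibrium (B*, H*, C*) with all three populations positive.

B* ≈ 222, H* ≈ 95.3, C* ≈ 29

From dC/dt = 0: 0.0019H* = 0.181, so H* = 95.3.
From dB/dt = 0: 0.332(1 - B*/904) = 0.00263·95.3, giving B* = 904·(1 - 0.755) = 222.
From dH/dt = 0: 0.00131·222 - 0.178 = 0.00388C*, so C* = 0.113/0.00388 = 29.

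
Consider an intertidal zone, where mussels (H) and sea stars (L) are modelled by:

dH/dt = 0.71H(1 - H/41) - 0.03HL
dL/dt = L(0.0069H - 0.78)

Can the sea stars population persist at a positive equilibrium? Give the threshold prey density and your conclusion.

Threshold H = 113; K < 113, so no, the predator goes extinct.

The predator equation gives dL/dt > 0 only when H > 0.78/0.0069 = 113.
Without the predator, H → K = 41. Since 41 < 113, the predator cannot invade.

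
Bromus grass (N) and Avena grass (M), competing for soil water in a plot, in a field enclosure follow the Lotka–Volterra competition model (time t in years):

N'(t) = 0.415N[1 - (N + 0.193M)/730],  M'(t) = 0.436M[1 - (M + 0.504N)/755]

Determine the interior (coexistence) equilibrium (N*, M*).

N* ≈ 647, M* ≈ 429

Setting both brackets to zero gives the nullclines N + 0.193M = 730 and 0.504N + M = 755.
Substituting M = 755 - 0.504N into the first: N(1 - 0.193·0.504) = 730 - 0.193·755.
So N* = 584/0.903 = 647, and then M* = 755 - 0.504·647 = 429.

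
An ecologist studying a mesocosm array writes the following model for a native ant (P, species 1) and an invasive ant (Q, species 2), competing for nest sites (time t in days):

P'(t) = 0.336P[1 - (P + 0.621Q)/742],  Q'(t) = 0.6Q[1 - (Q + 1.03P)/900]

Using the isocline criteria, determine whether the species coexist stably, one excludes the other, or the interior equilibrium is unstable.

stable coexistence

Compare the nullcline intercepts: K1/α12 = 742/0.621 = 1190 > K2 = 900; K2/α21 = 900/1.03 = 874 > K1 = 742.
Since both inequalities hold, each species can invade when rare, so the interior equilibrium is stable.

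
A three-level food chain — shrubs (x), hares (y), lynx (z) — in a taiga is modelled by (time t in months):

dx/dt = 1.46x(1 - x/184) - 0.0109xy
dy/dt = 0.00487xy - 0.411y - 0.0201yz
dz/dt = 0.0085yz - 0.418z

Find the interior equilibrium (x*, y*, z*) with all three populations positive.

x* ≈ 116, y* ≈ 49.2, z* ≈ 7.77

From dz/dt = 0: 0.0085y* = 0.418, so y* = 49.2.
From dx/dt = 0: 1.46(1 - x*/184) = 0.0109·49.2, giving x* = 184·(1 - 0.367) = 116.
From dy/dt = 0: 0.00487·116 - 0.411 = 0.0201z*, so z* = 0.156/0.0201 = 7.77.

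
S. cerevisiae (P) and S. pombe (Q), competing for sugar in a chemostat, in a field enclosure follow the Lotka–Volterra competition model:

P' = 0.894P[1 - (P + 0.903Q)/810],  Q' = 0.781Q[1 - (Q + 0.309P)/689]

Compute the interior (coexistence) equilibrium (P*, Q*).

P* ≈ 261, Q* ≈ 608

Setting both brackets to zero gives the nullclines P + 0.903Q = 810 and 0.309P + Q = 689.
Substituting Q = 689 - 0.309P into the first: P(1 - 0.903·0.309) = 810 - 0.903·689.
So P* = 188/0.721 = 261, and then Q* = 689 - 0.309·261 = 608.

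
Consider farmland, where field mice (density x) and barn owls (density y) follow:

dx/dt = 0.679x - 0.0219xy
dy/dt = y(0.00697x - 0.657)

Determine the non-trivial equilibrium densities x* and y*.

x* ≈ 94.3, y* ≈ 31

Set dy/dt = 0 with y > 0: 0.00697x - 0.657 = 0, so x* = 0.657/0.00697 = 94.3.
Set dx/dt = 0 with x > 0: 0.679 - 0.0219y = 0, so y* = 0.679/0.0219 = 31.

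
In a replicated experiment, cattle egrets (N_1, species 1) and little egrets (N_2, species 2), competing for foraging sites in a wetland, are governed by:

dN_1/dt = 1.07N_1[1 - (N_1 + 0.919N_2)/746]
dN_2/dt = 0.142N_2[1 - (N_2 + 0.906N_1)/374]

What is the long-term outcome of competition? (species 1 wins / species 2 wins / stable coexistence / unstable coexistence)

Compare the nullcline intercepts: K1/α12 = 746/0.919 = 812 > K2 = 374; K2/α21 = 374/0.906 = 413 < K1 = 746.
Since the inequalities point opposite ways, species 1 can invade but species 2 cannot.

species 1 excludes species 2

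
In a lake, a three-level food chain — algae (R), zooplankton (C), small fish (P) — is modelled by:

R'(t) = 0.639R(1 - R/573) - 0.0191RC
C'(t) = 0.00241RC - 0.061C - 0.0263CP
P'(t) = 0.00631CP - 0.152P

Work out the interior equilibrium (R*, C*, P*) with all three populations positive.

From dP/dt = 0: 0.00631C* = 0.152, so C* = 24.1.
From dR/dt = 0: 0.639(1 - R*/573) = 0.0191·24.1, giving R* = 573·(1 - 0.72) = 160.
From dC/dt = 0: 0.00241·160 - 0.061 = 0.0263P*, so P* = 0.326/0.0263 = 12.4.

R* ≈ 160, C* ≈ 24.1, P* ≈ 12.4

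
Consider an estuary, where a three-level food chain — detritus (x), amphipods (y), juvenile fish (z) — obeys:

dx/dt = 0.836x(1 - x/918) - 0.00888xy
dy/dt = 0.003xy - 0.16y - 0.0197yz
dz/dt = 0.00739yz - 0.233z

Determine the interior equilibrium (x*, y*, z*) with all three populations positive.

From dz/dt = 0: 0.00739y* = 0.233, so y* = 31.5.
From dx/dt = 0: 0.836(1 - x*/918) = 0.00888·31.5, giving x* = 918·(1 - 0.335) = 611.
From dy/dt = 0: 0.003·611 - 0.16 = 0.0197z*, so z* = 1.67/0.0197 = 84.9.

x* ≈ 611, y* ≈ 31.5, z* ≈ 84.9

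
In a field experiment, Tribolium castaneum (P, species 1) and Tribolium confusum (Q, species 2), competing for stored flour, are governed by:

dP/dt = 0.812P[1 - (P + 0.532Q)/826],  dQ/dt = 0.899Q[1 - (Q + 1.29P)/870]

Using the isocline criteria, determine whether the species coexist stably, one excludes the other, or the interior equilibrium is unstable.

Compare the nullcline intercepts: K1/α12 = 826/0.532 = 1550 > K2 = 870; K2/α21 = 870/1.29 = 674 < K1 = 826.
Since the inequalities point opposite ways, species 1 can invade but species 2 cannot.

species 1 excludes species 2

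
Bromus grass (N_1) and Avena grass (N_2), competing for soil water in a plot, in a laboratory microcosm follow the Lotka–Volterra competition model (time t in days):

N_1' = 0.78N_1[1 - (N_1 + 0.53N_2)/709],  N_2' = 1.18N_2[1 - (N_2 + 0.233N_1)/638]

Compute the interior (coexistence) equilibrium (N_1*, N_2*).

N_1* ≈ 423, N_2* ≈ 539

Setting both brackets to zero gives the nullclines N_1 + 0.53N_2 = 709 and 0.233N_1 + N_2 = 638.
Substituting N_2 = 638 - 0.233N_1 into the first: N_1(1 - 0.53·0.233) = 709 - 0.53·638.
So N_1* = 371/0.877 = 423, and then N_2* = 638 - 0.233·423 = 539.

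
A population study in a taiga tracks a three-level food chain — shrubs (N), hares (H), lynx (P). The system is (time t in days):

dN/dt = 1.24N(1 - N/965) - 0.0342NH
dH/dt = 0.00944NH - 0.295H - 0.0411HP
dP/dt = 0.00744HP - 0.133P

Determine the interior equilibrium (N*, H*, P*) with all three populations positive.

N* ≈ 489, H* ≈ 17.9, P* ≈ 105

From dP/dt = 0: 0.00744H* = 0.133, so H* = 17.9.
From dN/dt = 0: 1.24(1 - N*/965) = 0.0342·17.9, giving N* = 965·(1 - 0.493) = 489.
From dH/dt = 0: 0.00944·489 - 0.295 = 0.0411P*, so P* = 4.32/0.0411 = 105.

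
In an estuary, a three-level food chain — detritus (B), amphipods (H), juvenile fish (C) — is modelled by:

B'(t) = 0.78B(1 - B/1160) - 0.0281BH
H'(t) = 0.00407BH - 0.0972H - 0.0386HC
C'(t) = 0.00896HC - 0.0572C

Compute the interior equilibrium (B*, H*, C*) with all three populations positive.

B* ≈ 893, H* ≈ 6.38, C* ≈ 91.7

From dC/dt = 0: 0.00896H* = 0.0572, so H* = 6.38.
From dB/dt = 0: 0.78(1 - B*/1160) = 0.0281·6.38, giving B* = 1160·(1 - 0.23) = 893.
From dH/dt = 0: 0.00407·893 - 0.0972 = 0.0386C*, so C* = 3.54/0.0386 = 91.7.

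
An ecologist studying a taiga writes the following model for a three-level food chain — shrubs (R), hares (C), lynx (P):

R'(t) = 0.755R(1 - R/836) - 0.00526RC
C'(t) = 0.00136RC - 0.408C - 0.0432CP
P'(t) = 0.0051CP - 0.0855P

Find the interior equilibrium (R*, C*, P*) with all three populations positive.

From dP/dt = 0: 0.0051C* = 0.0855, so C* = 16.8.
From dR/dt = 0: 0.755(1 - R*/836) = 0.00526·16.8, giving R* = 836·(1 - 0.117) = 738.
From dC/dt = 0: 0.00136·738 - 0.408 = 0.0432P*, so P* = 0.596/0.0432 = 13.8.

R* ≈ 738, C* ≈ 16.8, P* ≈ 13.8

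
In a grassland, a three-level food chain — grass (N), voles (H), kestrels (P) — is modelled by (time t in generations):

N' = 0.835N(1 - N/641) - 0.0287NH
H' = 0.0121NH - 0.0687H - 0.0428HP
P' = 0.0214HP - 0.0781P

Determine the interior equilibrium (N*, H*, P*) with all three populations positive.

N* ≈ 561, H* ≈ 3.65, P* ≈ 157

From dP/dt = 0: 0.0214H* = 0.0781, so H* = 3.65.
From dN/dt = 0: 0.835(1 - N*/641) = 0.0287·3.65, giving N* = 641·(1 - 0.125) = 561.
From dH/dt = 0: 0.0121·561 - 0.0687 = 0.0428P*, so P* = 6.71/0.0428 = 157.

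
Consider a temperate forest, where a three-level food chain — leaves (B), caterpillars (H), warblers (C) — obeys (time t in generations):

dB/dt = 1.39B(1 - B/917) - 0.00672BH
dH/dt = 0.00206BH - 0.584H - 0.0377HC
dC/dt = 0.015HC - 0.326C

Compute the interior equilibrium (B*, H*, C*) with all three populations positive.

B* ≈ 821, H* ≈ 21.7, C* ≈ 29.4

From dC/dt = 0: 0.015H* = 0.326, so H* = 21.7.
From dB/dt = 0: 1.39(1 - B*/917) = 0.00672·21.7, giving B* = 917·(1 - 0.105) = 821.
From dH/dt = 0: 0.00206·821 - 0.584 = 0.0377C*, so C* = 1.11/0.0377 = 29.4.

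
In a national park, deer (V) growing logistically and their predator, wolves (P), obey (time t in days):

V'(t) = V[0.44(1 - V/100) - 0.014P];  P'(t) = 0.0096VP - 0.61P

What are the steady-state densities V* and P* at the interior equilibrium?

From dP/dt = 0 with P > 0: 0.0096V* = 0.61, so V* = 63.5.
Substitute into dV/dt = 0: 0.44(1 - 63.5/100) = 0.014P*.
The bracket is 0.365, giving P* = 0.16/0.014 = 11.5.

V* ≈ 63.5, P* ≈ 11.5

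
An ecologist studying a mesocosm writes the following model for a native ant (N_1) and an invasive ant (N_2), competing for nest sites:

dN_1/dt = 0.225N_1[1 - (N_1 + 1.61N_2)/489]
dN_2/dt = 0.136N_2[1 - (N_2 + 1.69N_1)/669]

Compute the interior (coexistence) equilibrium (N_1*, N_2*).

Setting both brackets to zero gives the nullclines N_1 + 1.61N_2 = 489 and 1.69N_1 + N_2 = 669.
Substituting N_2 = 669 - 1.69N_1 into the first: N_1(1 - 1.61·1.69) = 489 - 1.61·669.
So N_1* = -588/-1.72 = 342, and then N_2* = 669 - 1.69·342 = 91.5.

N_1* ≈ 342, N_2* ≈ 91.5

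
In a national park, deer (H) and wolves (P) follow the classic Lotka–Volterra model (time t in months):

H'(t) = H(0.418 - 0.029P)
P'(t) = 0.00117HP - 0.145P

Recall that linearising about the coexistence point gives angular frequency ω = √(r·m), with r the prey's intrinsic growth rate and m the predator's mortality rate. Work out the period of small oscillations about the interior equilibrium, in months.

T ≈ 25.5 months

Here r = 0.418 and m = 0.145, so r·m = 0.0606.
ω = √0.0606 = 0.246 per month, hence T = 2π/ω ≈ 25.5 months.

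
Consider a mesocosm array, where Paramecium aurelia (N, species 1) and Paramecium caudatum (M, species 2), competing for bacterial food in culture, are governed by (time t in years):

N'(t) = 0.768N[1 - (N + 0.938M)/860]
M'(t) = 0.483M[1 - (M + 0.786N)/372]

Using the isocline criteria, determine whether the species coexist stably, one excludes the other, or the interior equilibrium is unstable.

species 1 excludes species 2

Compare the nullcline intercepts: K1/α12 = 860/0.938 = 917 > K2 = 372; K2/α21 = 372/0.786 = 473 < K1 = 860.
Since the inequalities point opposite ways, species 1 can invade but species 2 cannot.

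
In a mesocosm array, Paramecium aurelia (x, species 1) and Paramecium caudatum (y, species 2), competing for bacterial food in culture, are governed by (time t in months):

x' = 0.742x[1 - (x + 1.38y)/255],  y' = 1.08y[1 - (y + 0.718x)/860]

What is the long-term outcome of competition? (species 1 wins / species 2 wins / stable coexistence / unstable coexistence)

species 2 excludes species 1

Compare the nullcline intercepts: K1/α12 = 255/1.38 = 185 < K2 = 860; K2/α21 = 860/0.718 = 1200 > K1 = 255.
Since the inequalities point opposite ways, species 2 can invade but species 1 cannot.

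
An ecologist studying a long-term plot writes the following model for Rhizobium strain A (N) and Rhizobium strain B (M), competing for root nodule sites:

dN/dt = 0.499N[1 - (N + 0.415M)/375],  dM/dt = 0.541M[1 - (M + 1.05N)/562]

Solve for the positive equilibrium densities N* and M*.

Setting both brackets to zero gives the nullclines N + 0.415M = 375 and 1.05N + M = 562.
Substituting M = 562 - 1.05N into the first: N(1 - 0.415·1.05) = 375 - 0.415·562.
So N* = 142/0.564 = 251, and then M* = 562 - 1.05·251 = 298.

N* ≈ 251, M* ≈ 298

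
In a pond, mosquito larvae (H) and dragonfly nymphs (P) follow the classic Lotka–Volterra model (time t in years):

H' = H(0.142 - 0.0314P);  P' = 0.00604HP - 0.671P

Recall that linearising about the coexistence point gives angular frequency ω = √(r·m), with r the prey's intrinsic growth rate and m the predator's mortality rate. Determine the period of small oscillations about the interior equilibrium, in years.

T ≈ 20.4 years

Here r = 0.142 and m = 0.671, so r·m = 0.0953.
ω = √0.0953 = 0.309 per year, hence T = 2π/ω ≈ 20.4 years.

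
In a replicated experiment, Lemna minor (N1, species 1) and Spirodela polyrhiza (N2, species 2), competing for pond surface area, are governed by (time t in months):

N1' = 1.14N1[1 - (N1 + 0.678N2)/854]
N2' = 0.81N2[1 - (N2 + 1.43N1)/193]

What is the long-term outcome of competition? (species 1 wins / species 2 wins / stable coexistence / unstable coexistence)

species 1 excludes species 2

Compare the nullcline intercepts: K1/α12 = 854/0.678 = 1260 > K2 = 193; K2/α21 = 193/1.43 = 135 < K1 = 854.
Since the inequalities point opposite ways, species 1 can invade but species 2 cannot.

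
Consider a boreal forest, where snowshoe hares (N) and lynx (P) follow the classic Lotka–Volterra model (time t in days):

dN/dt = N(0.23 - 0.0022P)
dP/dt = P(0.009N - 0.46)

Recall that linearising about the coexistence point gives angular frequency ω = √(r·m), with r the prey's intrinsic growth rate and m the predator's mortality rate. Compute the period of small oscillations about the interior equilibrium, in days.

T ≈ 19.3 days

Here r = 0.23 and m = 0.46, so r·m = 0.106.
ω = √0.106 = 0.325 per day, hence T = 2π/ω ≈ 19.3 days.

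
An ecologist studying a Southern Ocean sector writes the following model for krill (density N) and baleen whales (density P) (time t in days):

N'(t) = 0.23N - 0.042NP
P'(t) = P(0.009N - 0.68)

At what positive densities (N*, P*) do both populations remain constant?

Set dP/dt = 0 with P > 0: 0.009N - 0.68 = 0, so N* = 0.68/0.009 = 75.6.
Set dN/dt = 0 with N > 0: 0.23 - 0.042P = 0, so P* = 0.23/0.042 = 5.48.

N* ≈ 75.6, P* ≈ 5.48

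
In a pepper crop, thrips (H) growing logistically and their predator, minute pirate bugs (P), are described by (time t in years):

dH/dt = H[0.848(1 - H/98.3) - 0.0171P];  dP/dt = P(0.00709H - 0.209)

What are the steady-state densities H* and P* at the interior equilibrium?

H* ≈ 29.5, P* ≈ 34.7

From dP/dt = 0 with P > 0: 0.00709H* = 0.209, so H* = 29.5.
Substitute into dH/dt = 0: 0.848(1 - 29.5/98.3) = 0.0171P*.
The bracket is 0.7, giving P* = 0.594/0.0171 = 34.7.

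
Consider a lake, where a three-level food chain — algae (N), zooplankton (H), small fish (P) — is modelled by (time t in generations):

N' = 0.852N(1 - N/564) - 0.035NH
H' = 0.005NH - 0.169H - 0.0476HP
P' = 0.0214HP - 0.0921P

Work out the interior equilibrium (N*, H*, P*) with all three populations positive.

N* ≈ 464, H* ≈ 4.3, P* ≈ 45.2

From dP/dt = 0: 0.0214H* = 0.0921, so H* = 4.3.
From dN/dt = 0: 0.852(1 - N*/564) = 0.035·4.3, giving N* = 564·(1 - 0.177) = 464.
From dH/dt = 0: 0.005·464 - 0.169 = 0.0476P*, so P* = 2.15/0.0476 = 45.2.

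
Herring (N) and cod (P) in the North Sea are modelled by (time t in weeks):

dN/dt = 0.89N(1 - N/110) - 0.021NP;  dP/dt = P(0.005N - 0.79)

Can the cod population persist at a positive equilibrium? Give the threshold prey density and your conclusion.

Threshold N = 158; K < 158, so no, the predator goes extinct.

The predator equation gives dP/dt > 0 only when N > 0.79/0.005 = 158.
Without the predator, N → K = 110. Since 110 < 158, the predator cannot invade.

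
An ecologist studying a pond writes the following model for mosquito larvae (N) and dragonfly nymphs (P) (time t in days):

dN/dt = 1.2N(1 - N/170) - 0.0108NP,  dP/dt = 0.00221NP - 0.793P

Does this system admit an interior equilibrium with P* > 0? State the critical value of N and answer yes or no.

The predator equation gives dP/dt > 0 only when N > 0.793/0.00221 = 359.
Without the predator, N → K = 170. Since 170 < 359, the predator cannot invade.

Threshold N = 359; K < 359, so no, the predator goes extinct.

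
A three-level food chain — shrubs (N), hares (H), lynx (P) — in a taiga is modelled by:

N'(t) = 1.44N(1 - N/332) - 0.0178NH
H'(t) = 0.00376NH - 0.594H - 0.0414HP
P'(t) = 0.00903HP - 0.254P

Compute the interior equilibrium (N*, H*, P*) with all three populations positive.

From dP/dt = 0: 0.00903H* = 0.254, so H* = 28.1.
From dN/dt = 0: 1.44(1 - N*/332) = 0.0178·28.1, giving N* = 332·(1 - 0.348) = 217.
From dH/dt = 0: 0.00376·217 - 0.594 = 0.0414P*, so P* = 0.22/0.0414 = 5.32.

N* ≈ 217, H* ≈ 28.1, P* ≈ 5.32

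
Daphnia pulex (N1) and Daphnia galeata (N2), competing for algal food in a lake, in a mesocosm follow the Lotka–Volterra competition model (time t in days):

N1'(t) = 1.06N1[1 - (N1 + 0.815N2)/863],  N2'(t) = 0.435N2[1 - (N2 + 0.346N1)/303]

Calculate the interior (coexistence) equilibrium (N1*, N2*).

Setting both brackets to zero gives the nullclines N1 + 0.815N2 = 863 and 0.346N1 + N2 = 303.
Substituting N2 = 303 - 0.346N1 into the first: N1(1 - 0.815·0.346) = 863 - 0.815·303.
So N1* = 616/0.718 = 858, and then N2* = 303 - 0.346·858 = 6.13.

N1* ≈ 858, N2* ≈ 6.13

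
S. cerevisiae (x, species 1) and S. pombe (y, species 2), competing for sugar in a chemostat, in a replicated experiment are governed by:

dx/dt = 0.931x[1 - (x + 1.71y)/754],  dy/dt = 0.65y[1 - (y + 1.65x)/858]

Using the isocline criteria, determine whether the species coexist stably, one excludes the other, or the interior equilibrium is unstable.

unstable coexistence (outcome depends on initial conditions)

Compare the nullcline intercepts: K1/α12 = 754/1.71 = 441 < K2 = 858; K2/α21 = 858/1.65 = 520 < K1 = 754.
Since both are reversed, neither can invade when rare; the interior point is a saddle.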